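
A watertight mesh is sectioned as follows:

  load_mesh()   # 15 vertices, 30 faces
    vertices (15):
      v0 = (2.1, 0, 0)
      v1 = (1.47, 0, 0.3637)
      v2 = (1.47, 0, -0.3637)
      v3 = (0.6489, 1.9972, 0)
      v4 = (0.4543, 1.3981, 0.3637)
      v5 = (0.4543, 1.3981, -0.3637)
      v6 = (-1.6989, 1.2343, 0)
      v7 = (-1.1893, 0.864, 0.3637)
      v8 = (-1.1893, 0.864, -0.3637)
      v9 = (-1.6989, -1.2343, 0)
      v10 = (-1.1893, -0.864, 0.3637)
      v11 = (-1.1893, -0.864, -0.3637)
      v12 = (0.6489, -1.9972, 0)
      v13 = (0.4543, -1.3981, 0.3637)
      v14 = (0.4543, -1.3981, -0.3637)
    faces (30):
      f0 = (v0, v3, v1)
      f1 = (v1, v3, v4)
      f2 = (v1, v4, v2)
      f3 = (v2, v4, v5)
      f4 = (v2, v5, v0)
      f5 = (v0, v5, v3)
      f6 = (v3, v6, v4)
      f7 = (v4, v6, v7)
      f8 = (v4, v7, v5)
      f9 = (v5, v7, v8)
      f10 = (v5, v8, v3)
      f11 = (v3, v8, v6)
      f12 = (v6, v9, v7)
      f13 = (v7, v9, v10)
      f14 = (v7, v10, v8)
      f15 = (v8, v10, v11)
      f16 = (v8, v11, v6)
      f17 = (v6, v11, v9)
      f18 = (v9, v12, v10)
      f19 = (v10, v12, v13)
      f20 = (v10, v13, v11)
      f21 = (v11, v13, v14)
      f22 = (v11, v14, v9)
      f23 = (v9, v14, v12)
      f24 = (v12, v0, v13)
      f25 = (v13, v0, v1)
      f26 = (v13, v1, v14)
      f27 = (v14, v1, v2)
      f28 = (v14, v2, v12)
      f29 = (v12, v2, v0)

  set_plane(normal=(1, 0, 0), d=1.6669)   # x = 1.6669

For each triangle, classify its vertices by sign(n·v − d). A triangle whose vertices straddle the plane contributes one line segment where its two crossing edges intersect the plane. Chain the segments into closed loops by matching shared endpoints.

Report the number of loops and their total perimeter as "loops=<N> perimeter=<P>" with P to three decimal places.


Straddling triangles (6 of 30):
  (v0,v3,v1) [+--] → (1.6669, 0.596091, 0)–(1.6669, 0, 0.250029)  len=0.6464
  (v2,v5,v0) [--+] → (1.6669, 0.367939, -0.0957152)–(1.6669, 0, -0.250029)  len=0.3990
  (v0,v5,v3) [+--] → (1.6669, 0.367939, -0.0957152)–(1.6669, 0.596091, 0)  len=0.2474
  (v12,v0,v13) [-+-] → (1.6669, -0.596091, 0)–(1.6669, -0.367939, 0.0957152)  len=0.2474
  (v13,v0,v1) [-+-] → (1.6669, -0.367939, 0.0957152)–(1.6669, 0, 0.250029)  len=0.3990
  (v12,v2,v0) [--+] → (1.6669, 0, -0.250029)–(1.6669, -0.596091, 0)  len=0.6464

Chained into 1 loop(s):
  loop 1: 6 segments, perimeter = 2.5856
Total perimeter = 2.586

loops=1 perimeter=2.586


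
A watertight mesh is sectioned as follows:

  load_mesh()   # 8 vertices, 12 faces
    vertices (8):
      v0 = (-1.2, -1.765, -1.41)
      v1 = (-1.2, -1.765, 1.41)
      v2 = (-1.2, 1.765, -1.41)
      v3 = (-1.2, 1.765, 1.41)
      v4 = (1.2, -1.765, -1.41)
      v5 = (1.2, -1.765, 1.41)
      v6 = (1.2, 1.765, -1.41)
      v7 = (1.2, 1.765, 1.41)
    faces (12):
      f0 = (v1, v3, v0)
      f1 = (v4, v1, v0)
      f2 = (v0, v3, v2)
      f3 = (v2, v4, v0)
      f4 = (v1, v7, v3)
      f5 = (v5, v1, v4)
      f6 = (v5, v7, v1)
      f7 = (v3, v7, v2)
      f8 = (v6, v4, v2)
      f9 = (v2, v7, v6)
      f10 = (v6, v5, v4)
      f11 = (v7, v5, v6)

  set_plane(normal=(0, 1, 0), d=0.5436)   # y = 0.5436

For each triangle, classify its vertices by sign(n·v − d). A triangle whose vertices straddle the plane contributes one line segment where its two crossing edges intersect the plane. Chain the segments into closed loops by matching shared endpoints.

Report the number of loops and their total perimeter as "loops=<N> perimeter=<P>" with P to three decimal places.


loops=1 perimeter=10.440

Straddling triangles (8 of 12):
  (v1,v3,v0) [-+-] → (-1.2, 0.5436, 1.41)–(-1.2, 0.5436, 0.434264)  len=0.9757
  (v0,v3,v2) [-++] → (-1.2, 0.5436, 0.434264)–(-1.2, 0.5436, -1.41)  len=1.8443
  (v2,v4,v0) [+--] → (-0.369586, 0.5436, -1.41)–(-1.2, 0.5436, -1.41)  len=0.8304
  (v1,v7,v3) [-++] → (0.369586, 0.5436, 1.41)–(-1.2, 0.5436, 1.41)  len=1.5696
  (v5,v7,v1) [-+-] → (1.2, 0.5436, 1.41)–(0.369586, 0.5436, 1.41)  len=0.8304
  (v6,v4,v2) [+-+] → (1.2, 0.5436, -1.41)–(-0.369586, 0.5436, -1.41)  len=1.5696
  (v6,v5,v4) [+--] → (1.2, 0.5436, -0.434264)–(1.2, 0.5436, -1.41)  len=0.9757
  (v7,v5,v6) [+-+] → (1.2, 0.5436, 1.41)–(1.2, 0.5436, -0.434264)  len=1.8443

Chained into 1 loop(s):
  loop 1: 8 segments, perimeter = 10.4400
Total perimeter = 10.440


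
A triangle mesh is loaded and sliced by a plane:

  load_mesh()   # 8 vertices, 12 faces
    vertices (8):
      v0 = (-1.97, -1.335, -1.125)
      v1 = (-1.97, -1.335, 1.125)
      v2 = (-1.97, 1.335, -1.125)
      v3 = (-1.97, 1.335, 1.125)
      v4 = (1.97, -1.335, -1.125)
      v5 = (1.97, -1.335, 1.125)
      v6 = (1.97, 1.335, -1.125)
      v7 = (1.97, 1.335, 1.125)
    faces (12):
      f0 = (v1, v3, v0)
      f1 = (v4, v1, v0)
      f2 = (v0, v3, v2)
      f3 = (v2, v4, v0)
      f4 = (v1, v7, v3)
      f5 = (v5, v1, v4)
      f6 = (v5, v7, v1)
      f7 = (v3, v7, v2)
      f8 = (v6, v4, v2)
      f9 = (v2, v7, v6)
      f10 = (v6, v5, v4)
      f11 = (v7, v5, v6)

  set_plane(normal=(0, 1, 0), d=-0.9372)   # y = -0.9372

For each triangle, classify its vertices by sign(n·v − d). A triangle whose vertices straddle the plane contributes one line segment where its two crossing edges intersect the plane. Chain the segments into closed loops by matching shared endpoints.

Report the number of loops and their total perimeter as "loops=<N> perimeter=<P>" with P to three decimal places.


loops=1 perimeter=12.380

Straddling triangles (8 of 12):
  (v1,v3,v0) [-+-] → (-1.97, -0.9372, 1.125)–(-1.97, -0.9372, -0.789775)  len=1.9148
  (v0,v3,v2) [-++] → (-1.97, -0.9372, -0.789775)–(-1.97, -0.9372, -1.125)  len=0.3352
  (v2,v4,v0) [+--] → (1.38298, -0.9372, -1.125)–(-1.97, -0.9372, -1.125)  len=3.3530
  (v1,v7,v3) [-++] → (-1.38298, -0.9372, 1.125)–(-1.97, -0.9372, 1.125)  len=0.5870
  (v5,v7,v1) [-+-] → (1.97, -0.9372, 1.125)–(-1.38298, -0.9372, 1.125)  len=3.3530
  (v6,v4,v2) [+-+] → (1.97, -0.9372, -1.125)–(1.38298, -0.9372, -1.125)  len=0.5870
  (v6,v5,v4) [+--] → (1.97, -0.9372, 0.789775)–(1.97, -0.9372, -1.125)  len=1.9148
  (v7,v5,v6) [+-+] → (1.97, -0.9372, 1.125)–(1.97, -0.9372, 0.789775)  len=0.3352

Chained into 1 loop(s):
  loop 1: 8 segments, perimeter = 12.3800
Total perimeter = 12.380


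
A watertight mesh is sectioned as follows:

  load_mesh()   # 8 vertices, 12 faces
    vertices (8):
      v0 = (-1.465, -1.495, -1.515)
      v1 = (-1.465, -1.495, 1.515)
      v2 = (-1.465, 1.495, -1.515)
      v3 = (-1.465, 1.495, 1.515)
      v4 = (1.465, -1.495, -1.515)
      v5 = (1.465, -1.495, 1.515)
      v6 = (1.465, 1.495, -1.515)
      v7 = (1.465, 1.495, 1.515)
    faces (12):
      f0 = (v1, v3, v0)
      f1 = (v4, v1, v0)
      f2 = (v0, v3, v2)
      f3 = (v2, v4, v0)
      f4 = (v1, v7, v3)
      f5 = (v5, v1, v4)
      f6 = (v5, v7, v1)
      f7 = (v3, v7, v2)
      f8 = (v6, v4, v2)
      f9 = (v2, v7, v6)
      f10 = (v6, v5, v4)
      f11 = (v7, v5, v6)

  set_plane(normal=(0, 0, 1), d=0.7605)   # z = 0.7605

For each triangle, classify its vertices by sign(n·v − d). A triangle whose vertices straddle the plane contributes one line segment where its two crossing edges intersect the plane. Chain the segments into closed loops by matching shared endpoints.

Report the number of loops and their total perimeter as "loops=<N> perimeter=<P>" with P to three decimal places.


loops=1 perimeter=11.840

Straddling triangles (8 of 12):
  (v1,v3,v0) [++-] → (-1.465, 0.75046, 0.7605)–(-1.465, -1.495, 0.7605)  len=2.2455
  (v4,v1,v0) [-+-] → (-0.735401, -1.495, 0.7605)–(-1.465, -1.495, 0.7605)  len=0.7296
  (v0,v3,v2) [-+-] → (-1.465, 0.75046, 0.7605)–(-1.465, 1.495, 0.7605)  len=0.7445
  (v5,v1,v4) [++-] → (-0.735401, -1.495, 0.7605)–(1.465, -1.495, 0.7605)  len=2.2004
  (v3,v7,v2) [++-] → (0.735401, 1.495, 0.7605)–(-1.465, 1.495, 0.7605)  len=2.2004
  (v2,v7,v6) [-+-] → (0.735401, 1.495, 0.7605)–(1.465, 1.495, 0.7605)  len=0.7296
  (v6,v5,v4) [-+-] → (1.465, -0.75046, 0.7605)–(1.465, -1.495, 0.7605)  len=0.7445
  (v7,v5,v6) [++-] → (1.465, -0.75046, 0.7605)–(1.465, 1.495, 0.7605)  len=2.2455

Chained into 1 loop(s):
  loop 1: 8 segments, perimeter = 11.8400
Total perimeter = 11.840


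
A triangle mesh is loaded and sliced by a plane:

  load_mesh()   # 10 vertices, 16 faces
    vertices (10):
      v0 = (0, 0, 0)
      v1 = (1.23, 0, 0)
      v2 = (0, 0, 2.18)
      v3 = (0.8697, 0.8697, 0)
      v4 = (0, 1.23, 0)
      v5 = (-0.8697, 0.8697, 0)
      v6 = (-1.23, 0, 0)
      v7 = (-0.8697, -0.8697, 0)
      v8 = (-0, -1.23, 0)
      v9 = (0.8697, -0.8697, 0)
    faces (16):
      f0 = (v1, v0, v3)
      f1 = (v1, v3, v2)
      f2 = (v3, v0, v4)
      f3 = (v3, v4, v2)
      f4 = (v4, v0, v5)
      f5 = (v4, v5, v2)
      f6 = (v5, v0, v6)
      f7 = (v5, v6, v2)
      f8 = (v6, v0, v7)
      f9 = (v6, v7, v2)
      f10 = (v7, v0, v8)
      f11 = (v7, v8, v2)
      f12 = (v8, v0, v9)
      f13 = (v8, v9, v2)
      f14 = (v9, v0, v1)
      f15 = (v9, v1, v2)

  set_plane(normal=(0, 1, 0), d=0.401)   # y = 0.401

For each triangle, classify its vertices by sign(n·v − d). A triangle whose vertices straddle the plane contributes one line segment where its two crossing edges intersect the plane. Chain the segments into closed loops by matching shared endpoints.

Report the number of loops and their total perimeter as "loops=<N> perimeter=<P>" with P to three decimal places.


Straddling triangles (8 of 16):
  (v1,v0,v3) [--+] → (0.401, 0.401, 0)–(1.06387, 0.401, 0)  len=0.6629
  (v1,v3,v2) [-+-] → (1.06387, 0.401, 0)–(0.401, 0.401, 1.17485)  len=1.3490
  (v3,v0,v4) [+-+] → (0.401, 0.401, 0)–(0, 0.401, 0)  len=0.4010
  (v3,v4,v2) [++-] → (0, 0.401, 1.46928)–(0.401, 0.401, 1.17485)  len=0.4975
  (v4,v0,v5) [+-+] → (0, 0.401, 0)–(-0.401, 0.401, 0)  len=0.4010
  (v4,v5,v2) [++-] → (-0.401, 0.401, 1.17485)–(0, 0.401, 1.46928)  len=0.4975
  (v5,v0,v6) [+--] → (-0.401, 0.401, 0)–(-1.06387, 0.401, 0)  len=0.6629
  (v5,v6,v2) [+--] → (-1.06387, 0.401, 0)–(-0.401, 0.401, 1.17485)  len=1.3490

Chained into 1 loop(s):
  loop 1: 8 segments, perimeter = 5.8206
Total perimeter = 5.821

loops=1 perimeter=5.821


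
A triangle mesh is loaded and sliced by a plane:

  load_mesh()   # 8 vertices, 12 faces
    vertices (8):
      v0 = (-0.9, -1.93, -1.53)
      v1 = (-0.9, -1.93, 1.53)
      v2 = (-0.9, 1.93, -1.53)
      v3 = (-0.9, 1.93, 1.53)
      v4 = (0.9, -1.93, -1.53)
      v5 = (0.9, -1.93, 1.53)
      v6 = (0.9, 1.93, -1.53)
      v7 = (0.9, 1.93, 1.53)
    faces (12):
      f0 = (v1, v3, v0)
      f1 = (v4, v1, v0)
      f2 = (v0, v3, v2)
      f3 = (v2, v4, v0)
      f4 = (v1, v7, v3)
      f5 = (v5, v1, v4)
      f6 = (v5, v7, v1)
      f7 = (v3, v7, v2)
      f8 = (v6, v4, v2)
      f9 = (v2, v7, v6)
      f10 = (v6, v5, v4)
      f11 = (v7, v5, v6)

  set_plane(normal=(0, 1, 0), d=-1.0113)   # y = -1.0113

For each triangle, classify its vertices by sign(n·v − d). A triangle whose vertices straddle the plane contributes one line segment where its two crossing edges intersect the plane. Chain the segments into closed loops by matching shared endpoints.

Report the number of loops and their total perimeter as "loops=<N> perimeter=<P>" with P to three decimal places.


Straddling triangles (8 of 12):
  (v1,v3,v0) [-+-] → (-0.9, -1.0113, 1.53)–(-0.9, -1.0113, -0.801704)  len=2.3317
  (v0,v3,v2) [-++] → (-0.9, -1.0113, -0.801704)–(-0.9, -1.0113, -1.53)  len=0.7283
  (v2,v4,v0) [+--] → (0.471591, -1.0113, -1.53)–(-0.9, -1.0113, -1.53)  len=1.3716
  (v1,v7,v3) [-++] → (-0.471591, -1.0113, 1.53)–(-0.9, -1.0113, 1.53)  len=0.4284
  (v5,v7,v1) [-+-] → (0.9, -1.0113, 1.53)–(-0.471591, -1.0113, 1.53)  len=1.3716
  (v6,v4,v2) [+-+] → (0.9, -1.0113, -1.53)–(0.471591, -1.0113, -1.53)  len=0.4284
  (v6,v5,v4) [+--] → (0.9, -1.0113, 0.801704)–(0.9, -1.0113, -1.53)  len=2.3317
  (v7,v5,v6) [+-+] → (0.9, -1.0113, 1.53)–(0.9, -1.0113, 0.801704)  len=0.7283

Chained into 1 loop(s):
  loop 1: 8 segments, perimeter = 9.7200
Total perimeter = 9.720

loops=1 perimeter=9.720


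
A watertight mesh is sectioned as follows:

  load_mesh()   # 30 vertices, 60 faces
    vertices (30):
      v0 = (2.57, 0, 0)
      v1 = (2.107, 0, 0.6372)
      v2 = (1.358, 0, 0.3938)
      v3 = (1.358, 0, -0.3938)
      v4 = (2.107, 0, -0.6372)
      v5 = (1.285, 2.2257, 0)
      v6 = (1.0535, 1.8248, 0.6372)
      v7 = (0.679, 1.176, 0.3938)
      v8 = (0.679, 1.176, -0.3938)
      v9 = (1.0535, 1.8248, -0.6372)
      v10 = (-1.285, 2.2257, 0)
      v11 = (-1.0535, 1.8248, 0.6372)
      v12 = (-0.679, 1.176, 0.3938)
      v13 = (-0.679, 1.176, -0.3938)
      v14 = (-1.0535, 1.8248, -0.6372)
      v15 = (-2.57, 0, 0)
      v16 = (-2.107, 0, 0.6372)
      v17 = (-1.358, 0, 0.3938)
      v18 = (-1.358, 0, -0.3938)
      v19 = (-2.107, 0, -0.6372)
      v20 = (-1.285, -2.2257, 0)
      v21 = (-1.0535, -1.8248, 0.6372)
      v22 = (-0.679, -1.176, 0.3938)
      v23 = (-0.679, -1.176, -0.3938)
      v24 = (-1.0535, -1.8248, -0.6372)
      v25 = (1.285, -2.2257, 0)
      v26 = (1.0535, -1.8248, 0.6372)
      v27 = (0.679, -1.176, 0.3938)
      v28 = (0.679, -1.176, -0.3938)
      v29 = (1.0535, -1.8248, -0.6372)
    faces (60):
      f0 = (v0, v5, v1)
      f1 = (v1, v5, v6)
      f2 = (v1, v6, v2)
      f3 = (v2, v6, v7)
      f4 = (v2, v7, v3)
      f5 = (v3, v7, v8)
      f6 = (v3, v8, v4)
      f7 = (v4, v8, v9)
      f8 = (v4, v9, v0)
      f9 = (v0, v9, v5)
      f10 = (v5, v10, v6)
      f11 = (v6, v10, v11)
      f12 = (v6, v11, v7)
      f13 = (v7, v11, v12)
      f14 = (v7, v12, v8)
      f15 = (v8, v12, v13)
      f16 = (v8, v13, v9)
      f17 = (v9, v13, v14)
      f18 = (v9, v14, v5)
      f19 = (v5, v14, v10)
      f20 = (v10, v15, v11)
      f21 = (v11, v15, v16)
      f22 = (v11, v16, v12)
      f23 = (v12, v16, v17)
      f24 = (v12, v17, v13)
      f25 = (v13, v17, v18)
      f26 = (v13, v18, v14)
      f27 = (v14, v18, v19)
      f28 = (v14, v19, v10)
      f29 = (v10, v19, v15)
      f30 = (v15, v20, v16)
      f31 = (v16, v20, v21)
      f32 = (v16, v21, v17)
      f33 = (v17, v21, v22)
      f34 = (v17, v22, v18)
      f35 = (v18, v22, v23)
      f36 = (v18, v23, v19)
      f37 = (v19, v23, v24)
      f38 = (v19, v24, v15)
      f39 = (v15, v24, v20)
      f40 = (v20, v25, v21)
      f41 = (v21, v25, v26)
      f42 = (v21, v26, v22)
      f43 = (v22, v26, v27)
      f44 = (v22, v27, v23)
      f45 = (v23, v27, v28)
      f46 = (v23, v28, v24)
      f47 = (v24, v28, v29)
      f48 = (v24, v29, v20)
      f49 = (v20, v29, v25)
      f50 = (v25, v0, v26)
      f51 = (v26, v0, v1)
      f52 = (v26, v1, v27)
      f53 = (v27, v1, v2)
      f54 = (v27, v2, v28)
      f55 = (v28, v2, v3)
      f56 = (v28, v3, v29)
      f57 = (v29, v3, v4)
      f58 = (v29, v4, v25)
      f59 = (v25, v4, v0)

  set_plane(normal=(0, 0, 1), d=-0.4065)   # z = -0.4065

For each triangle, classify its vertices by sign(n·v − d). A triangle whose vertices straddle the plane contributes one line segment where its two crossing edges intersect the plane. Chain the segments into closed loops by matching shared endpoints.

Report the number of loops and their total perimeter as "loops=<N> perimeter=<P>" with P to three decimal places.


loops=2 perimeter=22.030

Straddling triangles (24 of 60):
  (v3,v8,v4) [++-] → (0.753509, 1.11464, -0.4065)–(1.39708, 0, -0.4065)  len=1.2871
  (v4,v8,v9) [-+-] → (0.753509, 1.11464, -0.4065)–(0.69854, 1.20985, -0.4065)  len=0.1099
  (v4,v9,v0) [--+] → (1.60255, 1.16413, -0.4065)–(2.27463, 0, -0.4065)  len=1.3442
  (v0,v9,v5) [+-+] → (1.60255, 1.16413, -0.4065)–(1.13732, 1.96995, -0.4065)  len=0.9305
  (v8,v13,v9) [++-] → (-0.588603, 1.20985, -0.4065)–(0.69854, 1.20985, -0.4065)  len=1.2871
  (v9,v13,v14) [-+-] → (-0.588603, 1.20985, -0.4065)–(-0.69854, 1.20985, -0.4065)  len=0.1099
  (v9,v14,v5) [--+] → (-0.20684, 1.96995, -0.4065)–(1.13732, 1.96995, -0.4065)  len=1.3442
  (v5,v14,v10) [+-+] → (-0.20684, 1.96995, -0.4065)–(-1.13732, 1.96995, -0.4065)  len=0.9305
  (v13,v18,v14) [++-] → (-1.34211, 0.0952135, -0.4065)–(-0.69854, 1.20985, -0.4065)  len=1.2871
  (v14,v18,v19) [-+-] → (-1.34211, 0.0952135, -0.4065)–(-1.39708, 0, -0.4065)  len=0.1099
  (v14,v19,v10) [--+] → (-1.80939, 0.805821, -0.4065)–(-1.13732, 1.96995, -0.4065)  len=1.3442
  (v10,v19,v15) [+-+] → (-1.80939, 0.805821, -0.4065)–(-2.27463, 0, -0.4065)  len=0.9305
  (v18,v23,v19) [++-] → (-0.753509, -1.11464, -0.4065)–(-1.39708, 0, -0.4065)  len=1.2871
  (v19,v23,v24) [-+-] → (-0.753509, -1.11464, -0.4065)–(-0.69854, -1.20985, -0.4065)  len=0.1099
  (v19,v24,v15) [--+] → (-1.60255, -1.16413, -0.4065)–(-2.27463, 0, -0.4065)  len=1.3442
  (v15,v24,v20) [+-+] → (-1.60255, -1.16413, -0.4065)–(-1.13732, -1.96995, -0.4065)  len=0.9305
  (v23,v28,v24) [++-] → (0.588603, -1.20985, -0.4065)–(-0.69854, -1.20985, -0.4065)  len=1.2871
  (v24,v28,v29) [-+-] → (0.588603, -1.20985, -0.4065)–(0.69854, -1.20985, -0.4065)  len=0.1099
  (v24,v29,v20) [--+] → (0.20684, -1.96995, -0.4065)–(-1.13732, -1.96995, -0.4065)  len=1.3442
  (v20,v29,v25) [+-+] → (0.20684, -1.96995, -0.4065)–(1.13732, -1.96995, -0.4065)  len=0.9305
  (v28,v3,v29) [++-] → (1.34211, -0.0952135, -0.4065)–(0.69854, -1.20985, -0.4065)  len=1.2871
  (v29,v3,v4) [-+-] → (1.34211, -0.0952135, -0.4065)–(1.39708, 0, -0.4065)  len=0.1099
  (v29,v4,v25) [--+] → (1.80939, -0.805821, -0.4065)–(1.13732, -1.96995, -0.4065)  len=1.3442
  (v25,v4,v0) [+-+] → (1.80939, -0.805821, -0.4065)–(2.27463, 0, -0.4065)  len=0.9305

Chained into 2 loop(s):
  loop 1: 12 segments, perimeter = 8.3823
  loop 2: 12 segments, perimeter = 13.6480
Total perimeter = 22.030


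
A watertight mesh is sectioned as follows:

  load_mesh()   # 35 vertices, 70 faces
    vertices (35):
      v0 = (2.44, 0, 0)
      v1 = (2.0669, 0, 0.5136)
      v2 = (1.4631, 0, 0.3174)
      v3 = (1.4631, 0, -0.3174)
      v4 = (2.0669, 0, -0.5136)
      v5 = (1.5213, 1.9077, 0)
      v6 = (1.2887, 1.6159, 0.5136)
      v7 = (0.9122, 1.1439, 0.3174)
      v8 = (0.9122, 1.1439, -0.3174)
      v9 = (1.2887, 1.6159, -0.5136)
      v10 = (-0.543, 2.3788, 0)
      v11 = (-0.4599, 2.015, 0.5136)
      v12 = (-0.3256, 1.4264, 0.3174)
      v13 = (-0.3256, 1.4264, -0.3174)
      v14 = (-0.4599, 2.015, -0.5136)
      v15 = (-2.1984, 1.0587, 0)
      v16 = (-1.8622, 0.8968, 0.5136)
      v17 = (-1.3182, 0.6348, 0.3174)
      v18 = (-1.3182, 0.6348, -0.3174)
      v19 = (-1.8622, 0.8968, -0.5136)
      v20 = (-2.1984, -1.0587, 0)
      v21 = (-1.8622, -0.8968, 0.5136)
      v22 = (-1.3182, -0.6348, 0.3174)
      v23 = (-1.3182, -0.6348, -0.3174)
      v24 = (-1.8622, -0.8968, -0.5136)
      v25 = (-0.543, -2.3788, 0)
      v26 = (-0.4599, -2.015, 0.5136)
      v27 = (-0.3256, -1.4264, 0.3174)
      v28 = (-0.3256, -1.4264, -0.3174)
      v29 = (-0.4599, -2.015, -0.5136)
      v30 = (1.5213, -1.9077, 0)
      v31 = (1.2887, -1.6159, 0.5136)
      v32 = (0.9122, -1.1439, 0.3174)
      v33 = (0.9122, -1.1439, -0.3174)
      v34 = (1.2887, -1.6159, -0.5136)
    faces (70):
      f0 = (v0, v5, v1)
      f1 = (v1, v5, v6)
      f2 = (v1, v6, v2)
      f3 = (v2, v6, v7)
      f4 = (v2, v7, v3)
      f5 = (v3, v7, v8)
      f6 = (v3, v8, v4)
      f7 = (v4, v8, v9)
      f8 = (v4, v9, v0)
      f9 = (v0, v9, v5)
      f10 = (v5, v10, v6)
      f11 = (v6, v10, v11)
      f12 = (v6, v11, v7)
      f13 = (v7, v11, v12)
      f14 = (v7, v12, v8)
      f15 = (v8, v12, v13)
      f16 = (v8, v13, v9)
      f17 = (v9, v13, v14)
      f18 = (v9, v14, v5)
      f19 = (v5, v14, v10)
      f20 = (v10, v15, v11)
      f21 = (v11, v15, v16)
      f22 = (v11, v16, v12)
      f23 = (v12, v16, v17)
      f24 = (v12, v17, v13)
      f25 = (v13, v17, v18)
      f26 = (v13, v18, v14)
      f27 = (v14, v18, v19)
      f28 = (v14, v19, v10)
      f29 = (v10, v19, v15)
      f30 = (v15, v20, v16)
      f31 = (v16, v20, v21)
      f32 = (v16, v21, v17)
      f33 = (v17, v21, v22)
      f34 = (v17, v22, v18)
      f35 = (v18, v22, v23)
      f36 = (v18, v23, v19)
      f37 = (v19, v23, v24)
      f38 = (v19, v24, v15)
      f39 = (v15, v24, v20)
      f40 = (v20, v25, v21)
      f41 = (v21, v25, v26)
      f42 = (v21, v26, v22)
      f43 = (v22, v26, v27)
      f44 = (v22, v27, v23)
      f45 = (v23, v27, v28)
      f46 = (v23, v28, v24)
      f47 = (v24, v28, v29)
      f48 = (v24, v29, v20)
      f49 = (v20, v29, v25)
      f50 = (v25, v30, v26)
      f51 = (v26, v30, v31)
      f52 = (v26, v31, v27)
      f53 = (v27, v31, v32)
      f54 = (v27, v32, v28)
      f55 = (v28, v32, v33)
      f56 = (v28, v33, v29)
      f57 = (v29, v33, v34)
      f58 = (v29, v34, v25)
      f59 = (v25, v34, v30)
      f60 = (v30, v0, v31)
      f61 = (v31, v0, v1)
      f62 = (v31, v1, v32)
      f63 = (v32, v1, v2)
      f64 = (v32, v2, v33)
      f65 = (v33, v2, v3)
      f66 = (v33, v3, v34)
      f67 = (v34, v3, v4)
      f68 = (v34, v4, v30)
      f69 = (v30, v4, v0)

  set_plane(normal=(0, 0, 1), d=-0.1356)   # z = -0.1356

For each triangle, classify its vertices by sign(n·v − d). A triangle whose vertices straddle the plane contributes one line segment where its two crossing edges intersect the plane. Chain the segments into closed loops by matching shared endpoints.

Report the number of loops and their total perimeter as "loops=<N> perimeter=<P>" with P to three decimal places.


loops=2 perimeter=23.110

Straddling triangles (28 of 70):
  (v2,v7,v3) [++-] → (1.30533, 0.327601, -0.1356)–(1.4631, 0, -0.1356)  len=0.3636
  (v3,v7,v8) [-+-] → (1.30533, 0.327601, -0.1356)–(0.9122, 1.1439, -0.1356)  len=0.9060
  (v4,v9,v0) [--+] → (2.13604, 0.426628, -0.1356)–(2.34149, 0, -0.1356)  len=0.4735
  (v0,v9,v5) [+-+] → (2.13604, 0.426628, -0.1356)–(1.45989, 1.83066, -0.1356)  len=1.5584
  (v7,v12,v8) [++-] → (0.557707, 1.22481, -0.1356)–(0.9122, 1.1439, -0.1356)  len=0.3636
  (v8,v12,v13) [-+-] → (0.557707, 1.22481, -0.1356)–(-0.3256, 1.4264, -0.1356)  len=0.9060
  (v9,v14,v5) [--+] → (0.998226, 1.93603, -0.1356)–(1.45989, 1.83066, -0.1356)  len=0.4735
  (v5,v14,v10) [+-+] → (0.998226, 1.93603, -0.1356)–(-0.52106, 2.28275, -0.1356)  len=1.5583
  (v12,v17,v13) [++-] → (-0.60987, 1.19969, -0.1356)–(-0.3256, 1.4264, -0.1356)  len=0.3636
  (v13,v17,v18) [-+-] → (-0.60987, 1.19969, -0.1356)–(-1.3182, 0.6348, -0.1356)  len=0.9060
  (v14,v19,v10) [--+] → (-0.891293, 1.98752, -0.1356)–(-0.52106, 2.28275, -0.1356)  len=0.4735
  (v10,v19,v15) [+-+] → (-0.891293, 1.98752, -0.1356)–(-2.10964, 1.01596, -0.1356)  len=1.5583
  (v17,v22,v18) [++-] → (-1.3182, 0.2712, -0.1356)–(-1.3182, 0.6348, -0.1356)  len=0.3636
  (v18,v22,v23) [-+-] → (-1.3182, 0.2712, -0.1356)–(-1.3182, -0.6348, -0.1356)  len=0.9060
  (v19,v24,v15) [--+] → (-2.10964, 0.542411, -0.1356)–(-2.10964, 1.01596, -0.1356)  len=0.4735
  (v15,v24,v20) [+-+] → (-2.10964, 0.542411, -0.1356)–(-2.10964, -1.01596, -0.1356)  len=1.5584
  (v22,v27,v23) [++-] → (-1.03393, -0.861506, -0.1356)–(-1.3182, -0.6348, -0.1356)  len=0.3636
  (v23,v27,v28) [-+-] → (-1.03393, -0.861506, -0.1356)–(-0.3256, -1.4264, -0.1356)  len=0.9060
  (v24,v29,v20) [--+] → (-1.7394, -1.31118, -0.1356)–(-2.10964, -1.01596, -0.1356)  len=0.4735
  (v20,v29,v25) [+-+] → (-1.7394, -1.31118, -0.1356)–(-0.52106, -2.28275, -0.1356)  len=1.5583
  (v27,v32,v28) [++-] → (0.0288928, -1.34549, -0.1356)–(-0.3256, -1.4264, -0.1356)  len=0.3636
  (v28,v32,v33) [-+-] → (0.0288928, -1.34549, -0.1356)–(0.9122, -1.1439, -0.1356)  len=0.9060
  (v29,v34,v25) [--+] → (-0.059397, -2.17738, -0.1356)–(-0.52106, -2.28275, -0.1356)  len=0.4735
  (v25,v34,v30) [+-+] → (-0.059397, -2.17738, -0.1356)–(1.45989, -1.83066, -0.1356)  len=1.5583
  (v32,v2,v33) [++-] → (1.06997, -0.816299, -0.1356)–(0.9122, -1.1439, -0.1356)  len=0.3636
  (v33,v2,v3) [-+-] → (1.06997, -0.816299, -0.1356)–(1.4631, 0, -0.1356)  len=0.9060
  (v34,v4,v30) [--+] → (1.66535, -1.40403, -0.1356)–(1.45989, -1.83066, -0.1356)  len=0.4735
  (v30,v4,v0) [+-+] → (1.66535, -1.40403, -0.1356)–(2.34149, 0, -0.1356)  len=1.5584

Chained into 2 loop(s):
  loop 1: 14 segments, perimeter = 8.8873
  loop 2: 14 segments, perimeter = 14.2231
Total perimeter = 23.110


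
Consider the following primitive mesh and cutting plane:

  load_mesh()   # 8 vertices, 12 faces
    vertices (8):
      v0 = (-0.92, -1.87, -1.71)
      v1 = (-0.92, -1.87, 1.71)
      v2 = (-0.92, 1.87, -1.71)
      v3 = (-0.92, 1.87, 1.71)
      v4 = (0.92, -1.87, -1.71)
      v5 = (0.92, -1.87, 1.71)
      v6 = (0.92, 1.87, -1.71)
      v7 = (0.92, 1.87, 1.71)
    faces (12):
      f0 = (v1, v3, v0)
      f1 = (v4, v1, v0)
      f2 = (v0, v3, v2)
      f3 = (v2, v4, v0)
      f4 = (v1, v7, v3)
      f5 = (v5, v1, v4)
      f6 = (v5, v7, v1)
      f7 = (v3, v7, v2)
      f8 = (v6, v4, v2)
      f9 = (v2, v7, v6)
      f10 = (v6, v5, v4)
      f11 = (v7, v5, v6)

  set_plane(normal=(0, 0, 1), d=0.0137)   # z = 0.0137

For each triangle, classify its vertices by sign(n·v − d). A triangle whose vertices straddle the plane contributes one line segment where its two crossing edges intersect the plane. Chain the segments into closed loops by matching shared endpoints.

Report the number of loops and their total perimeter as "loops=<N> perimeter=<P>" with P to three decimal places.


loops=1 perimeter=11.160

Straddling triangles (8 of 12):
  (v1,v3,v0) [++-] → (-0.92, 0.0149819, 0.0137)–(-0.92, -1.87, 0.0137)  len=1.8850
  (v4,v1,v0) [-+-] → (-0.00737076, -1.87, 0.0137)–(-0.92, -1.87, 0.0137)  len=0.9126
  (v0,v3,v2) [-+-] → (-0.92, 0.0149819, 0.0137)–(-0.92, 1.87, 0.0137)  len=1.8550
  (v5,v1,v4) [++-] → (-0.00737076, -1.87, 0.0137)–(0.92, -1.87, 0.0137)  len=0.9274
  (v3,v7,v2) [++-] → (0.00737076, 1.87, 0.0137)–(-0.92, 1.87, 0.0137)  len=0.9274
  (v2,v7,v6) [-+-] → (0.00737076, 1.87, 0.0137)–(0.92, 1.87, 0.0137)  len=0.9126
  (v6,v5,v4) [-+-] → (0.92, -0.0149819, 0.0137)–(0.92, -1.87, 0.0137)  len=1.8550
  (v7,v5,v6) [++-] → (0.92, -0.0149819, 0.0137)–(0.92, 1.87, 0.0137)  len=1.8850

Chained into 1 loop(s):
  loop 1: 8 segments, perimeter = 11.1600
Total perimeter = 11.160


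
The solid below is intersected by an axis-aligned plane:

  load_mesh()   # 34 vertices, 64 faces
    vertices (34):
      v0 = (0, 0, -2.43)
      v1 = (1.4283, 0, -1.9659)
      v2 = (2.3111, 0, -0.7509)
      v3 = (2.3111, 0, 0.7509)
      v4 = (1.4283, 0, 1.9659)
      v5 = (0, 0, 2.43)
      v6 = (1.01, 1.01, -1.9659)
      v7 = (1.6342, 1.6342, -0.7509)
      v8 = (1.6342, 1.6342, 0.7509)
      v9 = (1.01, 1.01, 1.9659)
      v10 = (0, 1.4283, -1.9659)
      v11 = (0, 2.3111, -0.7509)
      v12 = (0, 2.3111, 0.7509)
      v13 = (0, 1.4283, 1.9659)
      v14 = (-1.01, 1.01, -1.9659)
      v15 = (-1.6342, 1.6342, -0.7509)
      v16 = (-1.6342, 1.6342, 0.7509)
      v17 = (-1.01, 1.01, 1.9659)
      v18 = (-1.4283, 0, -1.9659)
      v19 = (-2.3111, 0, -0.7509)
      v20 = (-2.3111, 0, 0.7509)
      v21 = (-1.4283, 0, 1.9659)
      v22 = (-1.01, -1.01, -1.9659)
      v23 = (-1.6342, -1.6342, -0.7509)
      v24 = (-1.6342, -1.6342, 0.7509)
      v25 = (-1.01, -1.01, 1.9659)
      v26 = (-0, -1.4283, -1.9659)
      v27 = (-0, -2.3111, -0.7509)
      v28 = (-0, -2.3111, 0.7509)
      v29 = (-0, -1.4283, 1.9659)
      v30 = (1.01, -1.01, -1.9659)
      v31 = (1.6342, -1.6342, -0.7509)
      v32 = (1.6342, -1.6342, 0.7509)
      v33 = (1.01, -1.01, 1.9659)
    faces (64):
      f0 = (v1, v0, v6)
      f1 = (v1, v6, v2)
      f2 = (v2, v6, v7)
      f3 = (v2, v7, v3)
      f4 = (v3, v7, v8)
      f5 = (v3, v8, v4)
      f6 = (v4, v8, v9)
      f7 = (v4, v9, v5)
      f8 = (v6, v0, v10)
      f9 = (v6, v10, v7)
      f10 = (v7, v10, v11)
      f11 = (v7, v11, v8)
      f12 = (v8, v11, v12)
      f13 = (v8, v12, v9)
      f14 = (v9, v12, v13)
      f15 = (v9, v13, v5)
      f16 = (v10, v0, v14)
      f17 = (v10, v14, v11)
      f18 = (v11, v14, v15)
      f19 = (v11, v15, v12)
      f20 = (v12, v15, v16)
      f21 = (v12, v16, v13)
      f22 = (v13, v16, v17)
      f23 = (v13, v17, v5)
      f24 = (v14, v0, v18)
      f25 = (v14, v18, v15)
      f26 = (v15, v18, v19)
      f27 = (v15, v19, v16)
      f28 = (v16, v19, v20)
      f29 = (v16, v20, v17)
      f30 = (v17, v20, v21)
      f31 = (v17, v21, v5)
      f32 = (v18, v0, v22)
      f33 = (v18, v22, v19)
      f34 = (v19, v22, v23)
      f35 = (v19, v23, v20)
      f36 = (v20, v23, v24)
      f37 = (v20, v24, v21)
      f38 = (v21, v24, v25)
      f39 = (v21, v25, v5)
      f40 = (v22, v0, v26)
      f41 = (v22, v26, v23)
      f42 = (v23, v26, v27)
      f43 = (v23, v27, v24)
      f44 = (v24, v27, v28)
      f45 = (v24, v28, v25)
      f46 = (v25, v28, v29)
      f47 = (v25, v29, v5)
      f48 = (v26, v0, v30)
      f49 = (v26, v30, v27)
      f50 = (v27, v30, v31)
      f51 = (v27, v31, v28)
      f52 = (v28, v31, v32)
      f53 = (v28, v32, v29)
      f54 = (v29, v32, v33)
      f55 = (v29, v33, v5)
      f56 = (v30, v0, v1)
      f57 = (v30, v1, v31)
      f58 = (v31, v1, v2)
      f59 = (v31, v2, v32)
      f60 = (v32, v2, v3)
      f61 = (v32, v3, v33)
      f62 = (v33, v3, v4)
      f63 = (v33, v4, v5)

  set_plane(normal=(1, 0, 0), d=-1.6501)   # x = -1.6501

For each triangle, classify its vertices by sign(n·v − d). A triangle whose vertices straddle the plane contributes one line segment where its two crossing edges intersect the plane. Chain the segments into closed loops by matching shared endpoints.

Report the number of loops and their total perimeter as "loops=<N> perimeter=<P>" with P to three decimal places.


Straddling triangles (10 of 64):
  (v15,v18,v19) [++-] → (-1.6501, 0, -1.66064)–(-1.6501, 1.59581, -0.7509)  len=1.8369
  (v15,v19,v16) [+-+] → (-1.6501, 1.59581, -0.7509)–(-1.6501, 1.59581, 0.715624)  len=1.4665
  (v16,v19,v20) [+--] → (-1.6501, 1.59581, 0.715624)–(-1.6501, 1.59581, 0.7509)  len=0.0353
  (v16,v20,v17) [+-+] → (-1.6501, 1.59581, 0.7509)–(-1.6501, 0.513112, 1.36816)  len=1.2463
  (v17,v20,v21) [+-+] → (-1.6501, 0.513112, 1.36816)–(-1.6501, 0, 1.66064)  len=0.5906
  (v18,v22,v19) [++-] → (-1.6501, -0.513112, -1.36816)–(-1.6501, 0, -1.66064)  len=0.5906
  (v19,v22,v23) [-++] → (-1.6501, -0.513112, -1.36816)–(-1.6501, -1.59581, -0.7509)  len=1.2463
  (v19,v23,v20) [-+-] → (-1.6501, -1.59581, -0.7509)–(-1.6501, -1.59581, -0.715624)  len=0.0353
  (v20,v23,v24) [-++] → (-1.6501, -1.59581, -0.715624)–(-1.6501, -1.59581, 0.7509)  len=1.4665
  (v20,v24,v21) [-++] → (-1.6501, -1.59581, 0.7509)–(-1.6501, 0, 1.66064)  len=1.8369

Chained into 1 loop(s):
  loop 1: 10 segments, perimeter = 10.3512
Total perimeter = 10.351

loops=1 perimeter=10.351


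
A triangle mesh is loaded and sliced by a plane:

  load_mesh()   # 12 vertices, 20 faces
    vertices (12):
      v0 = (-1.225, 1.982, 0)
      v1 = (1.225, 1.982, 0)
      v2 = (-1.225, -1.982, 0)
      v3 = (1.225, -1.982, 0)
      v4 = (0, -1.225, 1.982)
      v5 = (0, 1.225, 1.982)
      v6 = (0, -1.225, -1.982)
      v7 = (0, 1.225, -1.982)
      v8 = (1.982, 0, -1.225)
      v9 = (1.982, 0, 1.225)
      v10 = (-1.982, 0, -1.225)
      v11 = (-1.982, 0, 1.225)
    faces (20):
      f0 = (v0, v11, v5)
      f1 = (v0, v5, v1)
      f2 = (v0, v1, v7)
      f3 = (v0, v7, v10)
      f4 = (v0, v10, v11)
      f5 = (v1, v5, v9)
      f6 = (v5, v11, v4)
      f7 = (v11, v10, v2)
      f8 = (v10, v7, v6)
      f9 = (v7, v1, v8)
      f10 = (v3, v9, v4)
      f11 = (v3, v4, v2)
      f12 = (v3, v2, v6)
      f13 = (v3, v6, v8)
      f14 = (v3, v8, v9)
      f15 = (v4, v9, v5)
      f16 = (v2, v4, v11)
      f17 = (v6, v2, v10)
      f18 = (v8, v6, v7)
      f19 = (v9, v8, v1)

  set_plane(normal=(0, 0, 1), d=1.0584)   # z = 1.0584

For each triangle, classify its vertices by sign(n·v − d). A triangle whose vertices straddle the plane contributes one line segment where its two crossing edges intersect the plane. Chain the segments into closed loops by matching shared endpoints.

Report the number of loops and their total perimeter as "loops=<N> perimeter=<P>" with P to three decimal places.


Straddling triangles (10 of 20):
  (v0,v11,v5) [-++] → (-1.87905, 0.269552, 1.0584)–(-0.570843, 1.57776, 1.0584)  len=1.8501
  (v0,v5,v1) [-+-] → (-0.570843, 1.57776, 1.0584)–(0.570843, 1.57776, 1.0584)  len=1.1417
  (v0,v10,v11) [--+] → (-1.982, 0, 1.0584)–(-1.87905, 0.269552, 1.0584)  len=0.2885
  (v1,v5,v9) [-++] → (0.570843, 1.57776, 1.0584)–(1.87905, 0.269552, 1.0584)  len=1.8501
  (v11,v10,v2) [+--] → (-1.982, 0, 1.0584)–(-1.87905, -0.269552, 1.0584)  len=0.2885
  (v3,v9,v4) [-++] → (1.87905, -0.269552, 1.0584)–(0.570843, -1.57776, 1.0584)  len=1.8501
  (v3,v4,v2) [-+-] → (0.570843, -1.57776, 1.0584)–(-0.570843, -1.57776, 1.0584)  len=1.1417
  (v3,v8,v9) [--+] → (1.982, 0, 1.0584)–(1.87905, -0.269552, 1.0584)  len=0.2885
  (v2,v4,v11) [-++] → (-0.570843, -1.57776, 1.0584)–(-1.87905, -0.269552, 1.0584)  len=1.8501
  (v9,v8,v1) [+--] → (1.982, 0, 1.0584)–(1.87905, 0.269552, 1.0584)  len=0.2885

Chained into 1 loop(s):
  loop 1: 10 segments, perimeter = 10.8379
Total perimeter = 10.838

loops=1 perimeter=10.838


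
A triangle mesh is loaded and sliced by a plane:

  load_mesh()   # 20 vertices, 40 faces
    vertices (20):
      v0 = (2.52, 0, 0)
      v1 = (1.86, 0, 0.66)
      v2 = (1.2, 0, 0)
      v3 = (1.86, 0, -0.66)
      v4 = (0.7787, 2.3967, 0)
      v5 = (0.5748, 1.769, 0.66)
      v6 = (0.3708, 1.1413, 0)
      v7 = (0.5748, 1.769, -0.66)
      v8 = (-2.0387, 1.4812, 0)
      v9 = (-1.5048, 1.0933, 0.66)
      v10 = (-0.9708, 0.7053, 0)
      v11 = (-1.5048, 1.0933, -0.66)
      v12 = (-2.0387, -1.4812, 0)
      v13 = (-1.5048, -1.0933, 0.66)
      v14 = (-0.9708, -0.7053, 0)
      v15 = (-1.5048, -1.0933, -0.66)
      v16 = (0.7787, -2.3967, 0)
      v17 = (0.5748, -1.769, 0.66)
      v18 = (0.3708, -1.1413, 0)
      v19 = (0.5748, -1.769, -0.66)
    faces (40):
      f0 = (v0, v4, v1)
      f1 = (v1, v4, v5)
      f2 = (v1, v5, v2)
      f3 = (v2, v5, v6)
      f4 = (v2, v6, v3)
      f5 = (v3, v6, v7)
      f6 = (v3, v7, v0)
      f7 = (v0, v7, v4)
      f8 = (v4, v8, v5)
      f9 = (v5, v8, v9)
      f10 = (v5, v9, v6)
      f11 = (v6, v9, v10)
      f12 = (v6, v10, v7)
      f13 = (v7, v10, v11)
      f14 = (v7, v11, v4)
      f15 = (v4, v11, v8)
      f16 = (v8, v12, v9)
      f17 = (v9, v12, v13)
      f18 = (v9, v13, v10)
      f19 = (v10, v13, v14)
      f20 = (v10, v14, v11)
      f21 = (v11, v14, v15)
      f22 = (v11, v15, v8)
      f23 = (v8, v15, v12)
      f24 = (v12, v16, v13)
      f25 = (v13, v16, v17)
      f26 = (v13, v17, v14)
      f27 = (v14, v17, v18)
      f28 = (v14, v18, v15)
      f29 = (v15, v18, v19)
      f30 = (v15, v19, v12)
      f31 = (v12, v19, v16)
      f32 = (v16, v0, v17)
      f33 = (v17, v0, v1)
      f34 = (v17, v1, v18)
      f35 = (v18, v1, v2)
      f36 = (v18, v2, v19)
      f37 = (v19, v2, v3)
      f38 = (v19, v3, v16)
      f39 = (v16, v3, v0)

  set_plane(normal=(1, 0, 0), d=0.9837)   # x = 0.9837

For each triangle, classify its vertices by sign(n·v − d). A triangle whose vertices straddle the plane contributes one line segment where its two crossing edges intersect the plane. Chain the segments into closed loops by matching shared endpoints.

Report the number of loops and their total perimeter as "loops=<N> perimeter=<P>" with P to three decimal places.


loops=2 perimeter=8.983

Straddling triangles (16 of 40):
  (v0,v4,v1) [+-+] → (0.9837, 2.11454, 0)–(0.9837, 1.94232, 0.125127)  len=0.2129
  (v1,v4,v5) [+--] → (0.9837, 1.94232, 0.125127)–(0.9837, 1.20617, 0.66)  len=0.9099
  (v1,v5,v2) [+-+] → (0.9837, 1.20617, 0.66)–(0.9837, 0.61202, 0.22834)  len=0.7344
  (v2,v5,v6) [+--] → (0.9837, 0.61202, 0.22834)–(0.9837, 0.297712, 0)  len=0.3885
  (v2,v6,v3) [+-+] → (0.9837, 0.297712, 0)–(0.9837, 0.671583, -0.271632)  len=0.4621
  (v3,v6,v7) [+--] → (0.9837, 0.671583, -0.271632)–(0.9837, 1.20617, -0.66)  len=0.6608
  (v3,v7,v0) [+-+] → (0.9837, 1.20617, -0.66)–(0.9837, 1.39714, -0.521262)  len=0.2360
  (v0,v7,v4) [+--] → (0.9837, 1.39714, -0.521262)–(0.9837, 2.11454, 0)  len=0.8868
  (v16,v0,v17) [-+-] → (0.9837, -2.11454, 0)–(0.9837, -1.39714, 0.521262)  len=0.8868
  (v17,v0,v1) [-++] → (0.9837, -1.39714, 0.521262)–(0.9837, -1.20617, 0.66)  len=0.2360
  (v17,v1,v18) [-+-] → (0.9837, -1.20617, 0.66)–(0.9837, -0.671583, 0.271632)  len=0.6608
  (v18,v1,v2) [-++] → (0.9837, -0.671583, 0.271632)–(0.9837, -0.297712, 0)  len=0.4621
  (v18,v2,v19) [-+-] → (0.9837, -0.297712, 0)–(0.9837, -0.61202, -0.22834)  len=0.3885
  (v19,v2,v3) [-++] → (0.9837, -0.61202, -0.22834)–(0.9837, -1.20617, -0.66)  len=0.7344
  (v19,v3,v16) [-+-] → (0.9837, -1.20617, -0.66)–(0.9837, -1.94232, -0.125127)  len=0.9099
  (v16,v3,v0) [-++] → (0.9837, -1.94232, -0.125127)–(0.9837, -2.11454, 0)  len=0.2129

Chained into 2 loop(s):
  loop 1: 8 segments, perimeter = 4.4914
  loop 2: 8 segments, perimeter = 4.4914
Total perimeter = 8.983


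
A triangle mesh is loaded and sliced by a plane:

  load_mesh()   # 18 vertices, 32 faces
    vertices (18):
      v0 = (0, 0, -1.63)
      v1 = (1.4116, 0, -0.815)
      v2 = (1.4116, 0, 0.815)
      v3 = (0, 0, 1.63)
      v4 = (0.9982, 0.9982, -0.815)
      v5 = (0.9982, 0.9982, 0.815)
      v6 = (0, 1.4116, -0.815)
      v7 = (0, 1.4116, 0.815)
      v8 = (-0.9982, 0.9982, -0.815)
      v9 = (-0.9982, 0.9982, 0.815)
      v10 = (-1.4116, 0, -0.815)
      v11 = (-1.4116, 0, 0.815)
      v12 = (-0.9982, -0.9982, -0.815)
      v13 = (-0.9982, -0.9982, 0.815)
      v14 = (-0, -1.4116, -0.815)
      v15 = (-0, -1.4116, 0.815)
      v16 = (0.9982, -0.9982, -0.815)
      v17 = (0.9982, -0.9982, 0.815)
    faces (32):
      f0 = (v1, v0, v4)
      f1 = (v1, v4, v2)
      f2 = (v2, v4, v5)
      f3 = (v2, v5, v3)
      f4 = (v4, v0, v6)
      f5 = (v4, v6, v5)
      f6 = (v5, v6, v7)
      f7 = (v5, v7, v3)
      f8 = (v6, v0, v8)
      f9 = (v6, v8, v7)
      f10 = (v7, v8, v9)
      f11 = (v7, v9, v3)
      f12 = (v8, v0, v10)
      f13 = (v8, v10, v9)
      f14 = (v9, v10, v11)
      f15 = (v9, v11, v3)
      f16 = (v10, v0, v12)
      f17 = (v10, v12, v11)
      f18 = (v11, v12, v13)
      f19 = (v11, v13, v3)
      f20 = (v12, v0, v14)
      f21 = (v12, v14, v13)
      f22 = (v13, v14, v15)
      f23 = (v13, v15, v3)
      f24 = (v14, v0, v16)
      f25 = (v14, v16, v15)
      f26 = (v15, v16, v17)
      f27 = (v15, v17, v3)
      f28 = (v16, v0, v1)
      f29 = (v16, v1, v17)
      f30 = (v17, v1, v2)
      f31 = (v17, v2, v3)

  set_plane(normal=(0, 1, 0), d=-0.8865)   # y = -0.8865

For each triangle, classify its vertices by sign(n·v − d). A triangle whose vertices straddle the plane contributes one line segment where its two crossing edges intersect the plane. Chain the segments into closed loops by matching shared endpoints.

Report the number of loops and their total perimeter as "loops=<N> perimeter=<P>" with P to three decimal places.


loops=1 perimeter=7.636

Straddling triangles (12 of 32):
  (v10,v0,v12) [++-] → (-0.8865, -0.8865, -0.9062)–(-1.04446, -0.8865, -0.815)  len=0.1824
  (v10,v12,v11) [+-+] → (-1.04446, -0.8865, -0.815)–(-1.04446, -0.8865, -0.632601)  len=0.1824
  (v11,v12,v13) [+--] → (-1.04446, -0.8865, -0.632601)–(-1.04446, -0.8865, 0.815)  len=1.4476
  (v11,v13,v3) [+-+] → (-1.04446, -0.8865, 0.815)–(-0.8865, -0.8865, 0.9062)  len=0.1824
  (v12,v0,v14) [-+-] → (-0.8865, -0.8865, -0.9062)–(0, -0.8865, -1.11817)  len=0.9115
  (v13,v15,v3) [--+] → (0, -0.8865, 1.11817)–(-0.8865, -0.8865, 0.9062)  len=0.9115
  (v14,v0,v16) [-+-] → (0, -0.8865, -1.11817)–(0.8865, -0.8865, -0.9062)  len=0.9115
  (v15,v17,v3) [--+] → (0.8865, -0.8865, 0.9062)–(0, -0.8865, 1.11817)  len=0.9115
  (v16,v0,v1) [-++] → (0.8865, -0.8865, -0.9062)–(1.04446, -0.8865, -0.815)  len=0.1824
  (v16,v1,v17) [-+-] → (1.04446, -0.8865, -0.815)–(1.04446, -0.8865, 0.632601)  len=1.4476
  (v17,v1,v2) [-++] → (1.04446, -0.8865, 0.632601)–(1.04446, -0.8865, 0.815)  len=0.1824
  (v17,v2,v3) [-++] → (1.04446, -0.8865, 0.815)–(0.8865, -0.8865, 0.9062)  len=0.1824

Chained into 1 loop(s):
  loop 1: 12 segments, perimeter = 7.6355
Total perimeter = 7.636


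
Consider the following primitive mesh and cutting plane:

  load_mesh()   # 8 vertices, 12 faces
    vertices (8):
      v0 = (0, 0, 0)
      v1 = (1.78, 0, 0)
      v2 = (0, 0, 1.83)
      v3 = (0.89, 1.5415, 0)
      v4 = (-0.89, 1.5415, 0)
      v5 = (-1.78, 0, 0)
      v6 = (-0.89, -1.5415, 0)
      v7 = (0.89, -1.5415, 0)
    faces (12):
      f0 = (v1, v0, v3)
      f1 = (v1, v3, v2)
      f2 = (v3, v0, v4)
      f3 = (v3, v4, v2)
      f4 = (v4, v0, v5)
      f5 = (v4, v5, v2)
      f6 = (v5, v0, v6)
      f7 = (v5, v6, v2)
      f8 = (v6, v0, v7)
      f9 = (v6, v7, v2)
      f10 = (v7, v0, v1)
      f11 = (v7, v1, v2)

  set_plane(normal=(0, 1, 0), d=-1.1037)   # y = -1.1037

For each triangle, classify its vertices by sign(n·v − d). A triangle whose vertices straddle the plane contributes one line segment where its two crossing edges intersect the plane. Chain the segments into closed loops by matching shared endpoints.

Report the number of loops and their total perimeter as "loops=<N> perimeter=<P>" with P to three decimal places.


loops=1 perimeter=5.010

Straddling triangles (6 of 12):
  (v5,v0,v6) [++-] → (-0.637232, -1.1037, 0)–(-1.14277, -1.1037, 0)  len=0.5055
  (v5,v6,v2) [+-+] → (-1.14277, -1.1037, 0)–(-0.637232, -1.1037, 0.519737)  len=0.7250
  (v6,v0,v7) [-+-] → (-0.637232, -1.1037, 0)–(0.637232, -1.1037, 0)  len=1.2745
  (v6,v7,v2) [--+] → (0.637232, -1.1037, 0.519737)–(-0.637232, -1.1037, 0.519737)  len=1.2745
  (v7,v0,v1) [-++] → (0.637232, -1.1037, 0)–(1.14277, -1.1037, 0)  len=0.5055
  (v7,v1,v2) [-++] → (1.14277, -1.1037, 0)–(0.637232, -1.1037, 0.519737)  len=0.7250

Chained into 1 loop(s):
  loop 1: 6 segments, perimeter = 5.0101
Total perimeter = 5.010
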